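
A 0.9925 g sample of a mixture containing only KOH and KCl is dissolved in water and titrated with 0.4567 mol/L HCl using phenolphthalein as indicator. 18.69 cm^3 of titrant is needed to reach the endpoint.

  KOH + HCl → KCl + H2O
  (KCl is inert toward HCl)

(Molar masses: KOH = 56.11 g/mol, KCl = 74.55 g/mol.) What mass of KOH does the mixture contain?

0.4789 g

n(HCl) = 0.01869 × 0.4567 = 8.536 × 10^-3 mol
Let x = n(KOH), y = n(KCl).
Titrant: 1x = 8.536 × 10^-3;  mass: 56.11x + 74.55y = 0.9925
Solving, x = 8.536 × 10^-3 mol, y = 6.889 × 10^-3 mol
mass of KOH = 8.536 × 10^-3 × 56.11 = 0.4789 g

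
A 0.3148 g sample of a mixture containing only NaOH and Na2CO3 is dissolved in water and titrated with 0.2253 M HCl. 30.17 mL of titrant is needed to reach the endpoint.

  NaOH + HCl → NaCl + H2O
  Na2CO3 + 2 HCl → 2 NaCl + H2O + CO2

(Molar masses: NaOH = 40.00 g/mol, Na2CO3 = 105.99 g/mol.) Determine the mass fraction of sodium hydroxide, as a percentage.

44.41 %

n(HCl) = 0.03017 × 0.2253 = 6.797 × 10^-3 mol
Let x = n(NaOH), y = n(Na2CO3).
Titrant: 1x + 2y = 6.797 × 10^-3;  mass: 40.00x + 105.99y = 0.3148
Solving, x = 3.495 × 10^-3 mol, y = 1.651 × 10^-3 mol
mass of NaOH = 3.495 × 10^-3 × 40.00 = 0.1398 g
% NaOH = 0.1398 / 0.3148 × 100 = 44.41 %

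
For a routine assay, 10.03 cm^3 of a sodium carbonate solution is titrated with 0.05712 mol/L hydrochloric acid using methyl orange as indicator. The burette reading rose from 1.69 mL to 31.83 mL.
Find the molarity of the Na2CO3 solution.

0.08582 mol/L

Na2CO3 + 2 HCl → 2 NaCl + H2O + CO2
n(HCl) = 0.03014 L × 0.05712 mol/L = 1.722 × 10^-3 mol
From the 1:2 mole ratio, n(Na2CO3) = 1/2 × 1.722 × 10^-3 = 8.608 × 10^-4 mol
[Na2CO3] = 8.608 × 10^-4 mol / 0.01003 L = 0.08582 mol/L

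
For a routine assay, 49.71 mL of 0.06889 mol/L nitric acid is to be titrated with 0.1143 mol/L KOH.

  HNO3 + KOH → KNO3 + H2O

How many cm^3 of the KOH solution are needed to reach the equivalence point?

29.96 mL

n(HNO3) = 0.04971 L × 0.06889 mol/L = 3.425 × 10^-3 mol
n(KOH) = 3.425 × 10^-3 mol (1:1 stoichiometry)
V(KOH) = 3.425 × 10^-3 mol / 0.1143 mol/L = 0.02996 L = 29.96 mL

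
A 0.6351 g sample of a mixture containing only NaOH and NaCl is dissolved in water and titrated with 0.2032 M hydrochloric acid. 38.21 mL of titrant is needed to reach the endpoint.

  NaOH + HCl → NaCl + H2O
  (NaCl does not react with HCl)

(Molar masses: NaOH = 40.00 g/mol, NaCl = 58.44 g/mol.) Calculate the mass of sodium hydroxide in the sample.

0.3106 g

n(HCl) = 0.03821 × 0.2032 = 7.764 × 10^-3 mol
Let x = n(NaOH), y = n(NaCl).
Titrant: 1x = 7.764 × 10^-3;  mass: 40.00x + 58.44y = 0.6351
Solving, x = 7.764 × 10^-3 mol, y = 5.553 × 10^-3 mol
mass of NaOH = 7.764 × 10^-3 × 40.00 = 0.3106 g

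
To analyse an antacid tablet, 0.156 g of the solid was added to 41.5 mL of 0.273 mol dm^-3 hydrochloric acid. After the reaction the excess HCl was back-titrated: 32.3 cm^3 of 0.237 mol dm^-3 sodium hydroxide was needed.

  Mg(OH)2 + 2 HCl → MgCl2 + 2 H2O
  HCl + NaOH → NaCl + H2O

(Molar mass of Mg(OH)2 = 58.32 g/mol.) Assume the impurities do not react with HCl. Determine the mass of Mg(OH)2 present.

n(HCl) added = 0.0415 × 0.273 = 0.0113 mol
n(NaOH) used in back-titration = 0.0323 × 0.237 = 7.66 × 10^-3 mol
n(HCl) left over = 7.66 × 10^-3 mol (1:1 ratio)
n(HCl) consumed by analyte = 0.0113 − 7.66 × 10^-3 = 3.67 × 10^-3 mol
From the 1:2 ratio, n(Mg(OH)2) = 1/2 × 3.67 × 10^-3 = 1.84 × 10^-3 mol
mass of Mg(OH)2 = 1.84 × 10^-3 × 58.32 = 0.107 g

0.107 g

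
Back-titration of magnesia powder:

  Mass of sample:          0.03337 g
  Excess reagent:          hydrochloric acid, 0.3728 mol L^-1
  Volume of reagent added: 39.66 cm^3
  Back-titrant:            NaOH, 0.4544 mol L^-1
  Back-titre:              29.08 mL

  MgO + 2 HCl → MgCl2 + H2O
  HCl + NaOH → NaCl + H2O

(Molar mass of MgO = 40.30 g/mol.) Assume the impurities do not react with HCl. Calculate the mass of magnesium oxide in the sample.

n(HCl) added = 0.03966 × 0.3728 = 0.01479 mol
n(NaOH) used in back-titration = 0.02908 × 0.4544 = 0.01321 mol
n(HCl) left over = 0.01321 mol (1:1 ratio)
n(HCl) consumed by analyte = 0.01479 − 0.01321 = 1.571 × 10^-3 mol
From the 1:2 ratio, n(MgO) = 1/2 × 1.571 × 10^-3 = 7.856 × 10^-4 mol
mass of MgO = 7.856 × 10^-4 × 40.30 = 0.03166 g

0.03166 g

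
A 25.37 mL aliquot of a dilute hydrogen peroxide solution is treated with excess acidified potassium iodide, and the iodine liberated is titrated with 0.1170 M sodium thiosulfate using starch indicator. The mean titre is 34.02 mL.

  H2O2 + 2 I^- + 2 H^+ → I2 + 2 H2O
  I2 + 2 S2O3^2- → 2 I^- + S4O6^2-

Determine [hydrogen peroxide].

n(S2O3^2-) = 0.03402 × 0.1170 = 3.980 × 10^-3 mol
n(I2) = n(S2O3^2-)/2 = 1.990 × 10^-3 mol
n(H2O2) in the aliquot = 1.990 × 10^-3 mol (1:1 ratio)
[H2O2] = 1.990 × 10^-3 / 0.02537 = 0.07845 mol/L

0.07845 M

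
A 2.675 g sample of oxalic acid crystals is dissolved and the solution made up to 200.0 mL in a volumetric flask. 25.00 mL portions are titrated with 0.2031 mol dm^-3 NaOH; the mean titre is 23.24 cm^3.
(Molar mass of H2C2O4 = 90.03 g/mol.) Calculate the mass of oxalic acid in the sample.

H2C2O4 + 2 NaOH → Na2C2O4 + 2 H2O
n(NaOH) per titration = 0.02324 × 0.2031 = 4.720 × 10^-3 mol
From the 1:2 ratio, n(H2C2O4) in each aliquot = 1/2 × 4.720 × 10^-3 = 2.360 × 10^-3 mol
n(H2C2O4) in the whole flask = 2.360 × 10^-3 × 200.0/25.00 = 0.01888 mol
mass of H2C2O4 = 0.01888 × 90.03 = 1.700 g

1.700 g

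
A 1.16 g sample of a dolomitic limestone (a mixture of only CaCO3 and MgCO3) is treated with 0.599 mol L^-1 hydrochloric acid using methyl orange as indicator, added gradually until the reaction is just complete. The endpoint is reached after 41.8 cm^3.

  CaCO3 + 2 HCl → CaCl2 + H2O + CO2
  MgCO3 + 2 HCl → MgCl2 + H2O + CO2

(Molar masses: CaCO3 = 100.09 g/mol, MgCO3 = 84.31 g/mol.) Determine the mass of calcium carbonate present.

n(HCl) = 0.0418 × 0.599 = 0.0250 mol
Let x = n(CaCO3), y = n(MgCO3).
Titrant: 2x + 2y = 0.0250;  mass: 100.09x + 84.31y = 1.16
Solving, x = 6.62 × 10^-3 mol, y = 5.90 × 10^-3 mol
mass of CaCO3 = 6.62 × 10^-3 × 100.09 = 0.663 g

0.663 g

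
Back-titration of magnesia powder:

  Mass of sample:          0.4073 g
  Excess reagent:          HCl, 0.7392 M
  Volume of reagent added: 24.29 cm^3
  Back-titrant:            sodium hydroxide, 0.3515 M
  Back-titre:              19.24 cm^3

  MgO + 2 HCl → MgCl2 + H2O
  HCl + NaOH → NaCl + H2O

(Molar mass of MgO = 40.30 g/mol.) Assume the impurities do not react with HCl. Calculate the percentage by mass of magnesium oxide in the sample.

55.37 %

n(HCl) added = 0.02429 × 0.7392 = 0.01796 mol
n(NaOH) used in back-titration = 0.01924 × 0.3515 = 6.763 × 10^-3 mol
n(HCl) left over = 6.763 × 10^-3 mol (1:1 ratio)
n(HCl) consumed by analyte = 0.01796 − 6.763 × 10^-3 = 0.01119 mol
From the 1:2 ratio, n(MgO) = 1/2 × 0.01119 = 5.596 × 10^-3 mol
mass of MgO = 5.596 × 10^-3 × 40.30 = 0.2255 g
% MgO = 0.2255 / 0.4073 × 100 = 55.37 %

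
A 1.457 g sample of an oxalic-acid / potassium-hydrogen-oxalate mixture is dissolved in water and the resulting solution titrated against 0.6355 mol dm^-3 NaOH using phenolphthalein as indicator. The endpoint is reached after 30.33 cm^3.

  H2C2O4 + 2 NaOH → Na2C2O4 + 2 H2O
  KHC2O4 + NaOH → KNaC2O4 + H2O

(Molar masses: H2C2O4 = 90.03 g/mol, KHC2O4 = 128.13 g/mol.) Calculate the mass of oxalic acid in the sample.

0.5485 g

n(NaOH) = 0.03033 × 0.6355 = 0.01927 mol
Let x = n(H2C2O4), y = n(KHC2O4).
Titrant: 2x + 1y = 0.01927;  mass: 90.03x + 128.13y = 1.457
Solving, x = 6.092 × 10^-3 mol, y = 7.091 × 10^-3 mol
mass of H2C2O4 = 6.092 × 10^-3 × 90.03 = 0.5485 g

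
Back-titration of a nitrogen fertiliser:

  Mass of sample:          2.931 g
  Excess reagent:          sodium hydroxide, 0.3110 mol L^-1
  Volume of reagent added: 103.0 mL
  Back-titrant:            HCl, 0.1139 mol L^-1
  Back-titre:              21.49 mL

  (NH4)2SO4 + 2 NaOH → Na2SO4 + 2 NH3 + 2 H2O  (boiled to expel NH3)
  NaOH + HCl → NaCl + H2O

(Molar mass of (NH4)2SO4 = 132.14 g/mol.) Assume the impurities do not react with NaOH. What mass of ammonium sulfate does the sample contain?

n(NaOH) added = 0.1030 × 0.3110 = 0.03203 mol
n(HCl) used in back-titration = 0.02149 × 0.1139 = 2.448 × 10^-3 mol
n(NaOH) left over = 2.448 × 10^-3 mol (1:1 ratio)
n(NaOH) consumed by analyte = 0.03203 − 2.448 × 10^-3 = 0.02959 mol
From the 1:2 ratio, n((NH4)2SO4) = 1/2 × 0.02959 = 0.01479 mol
mass of (NH4)2SO4 = 0.01479 × 132.14 = 1.955 g

1.955 g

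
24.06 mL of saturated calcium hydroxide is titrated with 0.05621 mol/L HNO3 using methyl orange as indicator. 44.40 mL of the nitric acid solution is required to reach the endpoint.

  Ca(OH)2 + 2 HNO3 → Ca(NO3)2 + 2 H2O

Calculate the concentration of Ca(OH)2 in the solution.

0.05186 mol/L

n(HNO3) = 0.04440 L × 0.05621 mol/L = 2.496 × 10^-3 mol
From the 1:2 mole ratio, n(Ca(OH)2) = 1/2 × 2.496 × 10^-3 = 1.248 × 10^-3 mol
[Ca(OH)2] = 1.248 × 10^-3 mol / 0.02406 L = 0.05186 mol/L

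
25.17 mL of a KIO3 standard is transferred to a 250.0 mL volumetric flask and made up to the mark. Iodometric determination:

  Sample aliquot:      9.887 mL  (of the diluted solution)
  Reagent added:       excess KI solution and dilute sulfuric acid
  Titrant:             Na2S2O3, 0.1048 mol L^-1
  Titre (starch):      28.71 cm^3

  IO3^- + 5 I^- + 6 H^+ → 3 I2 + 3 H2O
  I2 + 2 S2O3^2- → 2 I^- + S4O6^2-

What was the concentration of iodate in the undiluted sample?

n(S2O3^2-) = 0.02871 × 0.1048 = 3.009 × 10^-3 mol
n(I2) = n(S2O3^2-)/2 = 1.504 × 10^-3 mol
From the 1:3 ratio, n(IO3^-) in the aliquot = 1/3 × 1.504 × 10^-3 = 5.015 × 10^-4 mol
[IO3^-]_dilute = 5.015 × 10^-4 / 0.009887 = 0.05072 mol/L
[IO3^-]_original = 0.05072 × 250.0/25.17 = 0.5038 mol/L

0.5038 mol/L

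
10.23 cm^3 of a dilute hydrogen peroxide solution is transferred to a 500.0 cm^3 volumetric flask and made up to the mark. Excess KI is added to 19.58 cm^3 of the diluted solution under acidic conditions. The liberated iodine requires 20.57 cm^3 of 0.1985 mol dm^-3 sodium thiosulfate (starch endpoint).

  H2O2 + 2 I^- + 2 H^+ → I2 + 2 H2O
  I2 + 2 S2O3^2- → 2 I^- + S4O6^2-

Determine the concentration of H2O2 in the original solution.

5.096 mol/L

n(S2O3^2-) = 0.02057 × 0.1985 = 4.083 × 10^-3 mol
n(I2) = n(S2O3^2-)/2 = 2.042 × 10^-3 mol
n(H2O2) in the aliquot = 2.042 × 10^-3 mol (1:1 ratio)
[H2O2]_dilute = 2.042 × 10^-3 / 0.01958 = 0.1043 mol/L
[H2O2]_original = 0.1043 × 500.0/10.23 = 5.096 mol/L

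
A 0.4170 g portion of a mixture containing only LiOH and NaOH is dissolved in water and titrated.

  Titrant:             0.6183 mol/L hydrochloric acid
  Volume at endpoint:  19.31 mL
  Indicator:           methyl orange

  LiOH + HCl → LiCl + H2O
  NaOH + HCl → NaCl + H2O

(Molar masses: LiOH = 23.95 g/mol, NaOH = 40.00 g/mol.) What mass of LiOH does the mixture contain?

n(HCl) = 0.01931 × 0.6183 = 0.01194 mol
Let x = n(LiOH), y = n(NaOH).
Titrant: 1x + 1y = 0.01194;  mass: 23.95x + 40.00y = 0.4170
Solving, x = 3.774 × 10^-3 mol, y = 8.165 × 10^-3 mol
mass of LiOH = 3.774 × 10^-3 × 23.95 = 0.09039 g

0.09039 g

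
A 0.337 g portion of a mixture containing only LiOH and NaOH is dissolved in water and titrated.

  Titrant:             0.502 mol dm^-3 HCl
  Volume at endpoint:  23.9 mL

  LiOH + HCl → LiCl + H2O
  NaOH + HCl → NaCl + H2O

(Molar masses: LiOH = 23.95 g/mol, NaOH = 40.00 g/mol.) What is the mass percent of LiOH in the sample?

63.3 %

n(HCl) = 0.0239 × 0.502 = 0.0120 mol
Let x = n(LiOH), y = n(NaOH).
Titrant: 1x + 1y = 0.0120;  mass: 23.95x + 40.00y = 0.337
Solving, x = 8.90 × 10^-3 mol, y = 3.09 × 10^-3 mol
mass of LiOH = 8.90 × 10^-3 × 23.95 = 0.213 g
% LiOH = 0.213 / 0.337 × 100 = 63.3 %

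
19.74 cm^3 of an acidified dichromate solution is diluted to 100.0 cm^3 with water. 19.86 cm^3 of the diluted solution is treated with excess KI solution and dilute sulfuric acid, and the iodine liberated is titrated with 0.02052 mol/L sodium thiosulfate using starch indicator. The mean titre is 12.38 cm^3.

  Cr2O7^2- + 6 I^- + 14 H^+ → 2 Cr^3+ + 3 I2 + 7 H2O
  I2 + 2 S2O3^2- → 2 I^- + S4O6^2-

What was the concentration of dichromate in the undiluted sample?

n(S2O3^2-) = 0.01238 × 0.02052 = 2.540 × 10^-4 mol
n(I2) = n(S2O3^2-)/2 = 1.270 × 10^-4 mol
From the 1:3 ratio, n(Cr2O7^2-) in the aliquot = 1/3 × 1.270 × 10^-4 = 4.234 × 10^-5 mol
[Cr2O7^2-]_dilute = 4.234 × 10^-5 / 0.01986 = 0.002132 mol/L
[Cr2O7^2-]_original = 0.002132 × 100.0/19.74 = 0.01080 mol/L

0.01080 mol/L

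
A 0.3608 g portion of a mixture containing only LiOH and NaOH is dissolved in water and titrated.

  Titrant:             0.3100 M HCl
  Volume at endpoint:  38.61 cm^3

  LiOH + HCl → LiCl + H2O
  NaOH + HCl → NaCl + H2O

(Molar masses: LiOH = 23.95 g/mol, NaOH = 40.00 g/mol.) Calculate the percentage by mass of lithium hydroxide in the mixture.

48.79 %

n(HCl) = 0.03861 × 0.3100 = 0.01197 mol
Let x = n(LiOH), y = n(NaOH).
Titrant: 1x + 1y = 0.01197;  mass: 23.95x + 40.00y = 0.3608
Solving, x = 7.350 × 10^-3 mol, y = 4.619 × 10^-3 mol
mass of LiOH = 7.350 × 10^-3 × 23.95 = 0.1760 g
% LiOH = 0.1760 / 0.3608 × 100 = 48.79 %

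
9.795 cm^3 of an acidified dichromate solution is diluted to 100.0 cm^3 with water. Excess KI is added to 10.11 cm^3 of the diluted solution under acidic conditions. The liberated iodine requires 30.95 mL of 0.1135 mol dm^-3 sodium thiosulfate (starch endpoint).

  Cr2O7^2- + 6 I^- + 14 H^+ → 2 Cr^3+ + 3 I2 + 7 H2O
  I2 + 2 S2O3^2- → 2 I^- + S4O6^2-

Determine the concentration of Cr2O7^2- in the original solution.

0.5912 mol/L

n(S2O3^2-) = 0.03095 × 0.1135 = 3.513 × 10^-3 mol
n(I2) = n(S2O3^2-)/2 = 1.756 × 10^-3 mol
From the 1:3 ratio, n(Cr2O7^2-) in the aliquot = 1/3 × 1.756 × 10^-3 = 5.855 × 10^-4 mol
[Cr2O7^2-]_dilute = 5.855 × 10^-4 / 0.01011 = 0.05791 mol/L
[Cr2O7^2-]_original = 0.05791 × 100.0/9.795 = 0.5912 mol/L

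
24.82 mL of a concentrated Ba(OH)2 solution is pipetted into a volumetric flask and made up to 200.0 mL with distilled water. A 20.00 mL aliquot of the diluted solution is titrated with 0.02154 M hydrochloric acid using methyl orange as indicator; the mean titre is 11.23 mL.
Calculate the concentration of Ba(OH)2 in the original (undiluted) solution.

0.04873 M

Ba(OH)2 + 2 HCl → BaCl2 + 2 H2O
n(HCl) = 0.01123 × 0.02154 = 2.419 × 10^-4 mol
From the 1:2 ratio, n(Ba(OH)2) in the aliquot = 1/2 × 2.419 × 10^-4 = 1.209 × 10^-4 mol
[Ba(OH)2]_dilute = 1.209 × 10^-4 / 0.02000 = 0.006047 mol/L
Dilution factor = 200.0 / 24.82 = 8.058
[Ba(OH)2]_stock = 0.006047 × 8.058 = 0.04873 mol/L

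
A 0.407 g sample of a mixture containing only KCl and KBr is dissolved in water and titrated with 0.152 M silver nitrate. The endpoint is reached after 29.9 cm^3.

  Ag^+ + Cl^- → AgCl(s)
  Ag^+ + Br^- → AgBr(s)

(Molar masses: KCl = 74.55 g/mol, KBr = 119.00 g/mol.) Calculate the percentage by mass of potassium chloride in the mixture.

n(AgNO3) = 0.0299 × 0.152 = 4.54 × 10^-3 mol
Let x = n(KCl), y = n(KBr).
Titrant: 1x + 1y = 4.54 × 10^-3;  mass: 74.55x + 119.00y = 0.407
Solving, x = 3.01 × 10^-3 mol, y = 1.53 × 10^-3 mol
mass of KCl = 3.01 × 10^-3 × 74.55 = 0.224 g
% KCl = 0.224 / 0.407 × 100 = 55.1 %

55.1 %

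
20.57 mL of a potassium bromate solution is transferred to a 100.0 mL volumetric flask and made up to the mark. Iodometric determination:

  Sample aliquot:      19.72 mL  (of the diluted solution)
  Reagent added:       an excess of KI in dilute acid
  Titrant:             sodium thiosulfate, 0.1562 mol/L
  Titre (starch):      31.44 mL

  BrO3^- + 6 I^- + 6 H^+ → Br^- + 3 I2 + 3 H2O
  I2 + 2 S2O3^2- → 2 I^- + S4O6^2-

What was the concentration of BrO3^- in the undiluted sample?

n(S2O3^2-) = 0.03144 × 0.1562 = 4.911 × 10^-3 mol
n(I2) = n(S2O3^2-)/2 = 2.455 × 10^-3 mol
From the 1:3 ratio, n(BrO3^-) in the aliquot = 1/3 × 2.455 × 10^-3 = 8.185 × 10^-4 mol
[BrO3^-]_dilute = 8.185 × 10^-4 / 0.01972 = 0.04151 mol/L
[BrO3^-]_original = 0.04151 × 100.0/20.57 = 0.2018 mol/L

0.2018 mol/L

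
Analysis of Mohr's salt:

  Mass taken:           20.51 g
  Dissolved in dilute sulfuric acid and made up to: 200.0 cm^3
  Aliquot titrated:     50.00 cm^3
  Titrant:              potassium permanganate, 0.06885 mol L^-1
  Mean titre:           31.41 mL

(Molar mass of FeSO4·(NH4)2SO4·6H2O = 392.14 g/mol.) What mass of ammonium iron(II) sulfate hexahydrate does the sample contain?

16.96 g

MnO4^- + 5 Fe^2+ + 8 H^+ → Mn^2+ + 5 Fe^3+ + 4 H2O
n(KMnO4) per titration = 0.03141 × 0.06885 = 2.163 × 10^-3 mol
From the 5:1 ratio, n(FeSO4·(NH4)2SO4·6H2O) in each aliquot = 5/1 × 2.163 × 10^-3 = 0.01081 mol
n(FeSO4·(NH4)2SO4·6H2O) in the whole flask = 0.01081 × 200.0/50.00 = 0.04325 mol
mass of FeSO4·(NH4)2SO4·6H2O = 0.04325 × 392.14 = 16.96 g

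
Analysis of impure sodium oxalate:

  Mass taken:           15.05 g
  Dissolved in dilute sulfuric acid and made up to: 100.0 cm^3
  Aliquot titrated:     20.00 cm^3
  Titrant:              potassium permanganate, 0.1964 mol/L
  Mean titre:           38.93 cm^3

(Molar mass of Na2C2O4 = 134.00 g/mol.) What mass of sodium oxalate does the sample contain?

12.81 g

2 MnO4^- + 5 C2O4^2- + 16 H^+ → 2 Mn^2+ + 10 CO2 + 8 H2O
n(KMnO4) per titration = 0.03893 × 0.1964 = 7.646 × 10^-3 mol
From the 5:2 ratio, n(Na2C2O4) in each aliquot = 5/2 × 7.646 × 10^-3 = 0.01911 mol
n(Na2C2O4) in the whole flask = 0.01911 × 100.0/20.00 = 0.09557 mol
mass of Na2C2O4 = 0.09557 × 134.00 = 12.81 g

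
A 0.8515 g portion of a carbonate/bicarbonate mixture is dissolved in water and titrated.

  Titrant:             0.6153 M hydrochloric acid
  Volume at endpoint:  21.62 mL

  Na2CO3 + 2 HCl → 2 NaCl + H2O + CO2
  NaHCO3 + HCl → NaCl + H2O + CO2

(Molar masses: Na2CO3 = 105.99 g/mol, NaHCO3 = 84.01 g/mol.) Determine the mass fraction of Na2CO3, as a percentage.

53.39 %

n(HCl) = 0.02162 × 0.6153 = 0.01330 mol
Let x = n(Na2CO3), y = n(NaHCO3).
Titrant: 2x + 1y = 0.01330;  mass: 105.99x + 84.01y = 0.8515
Solving, x = 4.289 × 10^-3 mol, y = 4.724 × 10^-3 mol
mass of Na2CO3 = 4.289 × 10^-3 × 105.99 = 0.4546 g
% Na2CO3 = 0.4546 / 0.8515 × 100 = 53.39 %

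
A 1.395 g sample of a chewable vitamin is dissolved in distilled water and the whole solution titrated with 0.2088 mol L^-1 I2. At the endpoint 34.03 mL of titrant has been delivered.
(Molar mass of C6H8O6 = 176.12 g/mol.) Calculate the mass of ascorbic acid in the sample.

1.251 g

C6H8O6 + I2 → C6H6O6 + 2 HI
n(I2) = 0.03403 L × 0.2088 mol/L = 7.105 × 10^-3 mol
n(C6H8O6) = 7.105 × 10^-3 mol (1:1 ratio)
mass of C6H8O6 = 7.105 × 10^-3 × 176.12 g/mol = 1.251 g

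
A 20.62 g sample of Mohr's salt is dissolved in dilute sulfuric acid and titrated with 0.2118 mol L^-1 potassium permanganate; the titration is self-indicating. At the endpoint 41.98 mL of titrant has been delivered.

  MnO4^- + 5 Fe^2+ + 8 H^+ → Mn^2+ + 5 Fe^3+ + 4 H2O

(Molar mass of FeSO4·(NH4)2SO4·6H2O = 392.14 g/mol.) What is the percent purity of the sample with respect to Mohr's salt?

84.55 %

n(KMnO4) = 0.04198 L × 0.2118 mol/L = 8.891 × 10^-3 mol
From the 5:1 ratio, n(FeSO4·(NH4)2SO4·6H2O) = 5/1 × 8.891 × 10^-3 = 0.04446 mol
mass of FeSO4·(NH4)2SO4·6H2O = 0.04446 × 392.14 g/mol = 17.43 g
% FeSO4·(NH4)2SO4·6H2O = 17.43 / 20.62 × 100 = 84.55 %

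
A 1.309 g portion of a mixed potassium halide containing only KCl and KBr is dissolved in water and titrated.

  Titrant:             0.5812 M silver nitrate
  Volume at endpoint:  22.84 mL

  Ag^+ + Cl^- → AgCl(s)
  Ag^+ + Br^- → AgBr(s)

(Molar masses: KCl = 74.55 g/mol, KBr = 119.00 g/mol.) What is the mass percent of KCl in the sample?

34.68 %

n(AgNO3) = 0.02284 × 0.5812 = 0.01327 mol
Let x = n(KCl), y = n(KBr).
Titrant: 1x + 1y = 0.01327;  mass: 74.55x + 119.00y = 1.309
Solving, x = 6.090 × 10^-3 mol, y = 7.185 × 10^-3 mol
mass of KCl = 6.090 × 10^-3 × 74.55 = 0.4540 g
% KCl = 0.4540 / 1.309 × 100 = 34.68 %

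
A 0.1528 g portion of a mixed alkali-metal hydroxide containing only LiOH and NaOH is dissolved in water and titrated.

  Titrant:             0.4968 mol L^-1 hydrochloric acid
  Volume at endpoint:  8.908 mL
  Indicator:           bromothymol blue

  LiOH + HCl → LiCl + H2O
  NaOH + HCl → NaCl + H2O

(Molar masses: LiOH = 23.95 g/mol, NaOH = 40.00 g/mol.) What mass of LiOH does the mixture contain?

n(HCl) = 0.008908 × 0.4968 = 4.425 × 10^-3 mol
Let x = n(LiOH), y = n(NaOH).
Titrant: 1x + 1y = 4.425 × 10^-3;  mass: 23.95x + 40.00y = 0.1528
Solving, x = 1.509 × 10^-3 mol, y = 2.916 × 10^-3 mol
mass of LiOH = 1.509 × 10^-3 × 23.95 = 0.03614 g

0.03614 g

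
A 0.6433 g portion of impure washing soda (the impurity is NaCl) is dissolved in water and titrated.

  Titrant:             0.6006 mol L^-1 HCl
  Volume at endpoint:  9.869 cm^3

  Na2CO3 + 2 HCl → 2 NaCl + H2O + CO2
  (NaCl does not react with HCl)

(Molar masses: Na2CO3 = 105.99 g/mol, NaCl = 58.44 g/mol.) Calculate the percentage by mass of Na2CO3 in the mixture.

n(HCl) = 0.009869 × 0.6006 = 5.927 × 10^-3 mol
Let x = n(Na2CO3), y = n(NaCl).
Titrant: 2x = 5.927 × 10^-3;  mass: 105.99x + 58.44y = 0.6433
Solving, x = 2.964 × 10^-3 mol, y = 5.633 × 10^-3 mol
mass of Na2CO3 = 2.964 × 10^-3 × 105.99 = 0.3141 g
% Na2CO3 = 0.3141 / 0.6433 × 100 = 48.83 %

48.83 %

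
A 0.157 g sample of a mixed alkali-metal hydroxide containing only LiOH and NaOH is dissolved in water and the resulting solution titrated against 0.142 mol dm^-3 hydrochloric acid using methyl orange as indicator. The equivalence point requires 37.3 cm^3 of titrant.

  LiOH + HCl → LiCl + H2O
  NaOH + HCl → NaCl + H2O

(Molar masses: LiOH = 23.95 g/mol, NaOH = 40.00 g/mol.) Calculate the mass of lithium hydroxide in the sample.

n(HCl) = 0.0373 × 0.142 = 5.30 × 10^-3 mol
Let x = n(LiOH), y = n(NaOH).
Titrant: 1x + 1y = 5.30 × 10^-3;  mass: 23.95x + 40.00y = 0.157
Solving, x = 3.42 × 10^-3 mol, y = 1.88 × 10^-3 mol
mass of LiOH = 3.42 × 10^-3 × 23.95 = 0.0819 g

0.0819 g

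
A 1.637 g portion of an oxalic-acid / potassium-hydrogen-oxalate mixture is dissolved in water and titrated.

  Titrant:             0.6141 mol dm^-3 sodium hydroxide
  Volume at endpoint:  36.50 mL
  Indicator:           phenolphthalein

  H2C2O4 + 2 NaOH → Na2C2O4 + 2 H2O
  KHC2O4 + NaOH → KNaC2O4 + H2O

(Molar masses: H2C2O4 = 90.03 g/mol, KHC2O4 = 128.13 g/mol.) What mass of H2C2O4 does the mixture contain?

0.6689 g

n(NaOH) = 0.03650 × 0.6141 = 0.02241 mol
Let x = n(H2C2O4), y = n(KHC2O4).
Titrant: 2x + 1y = 0.02241;  mass: 90.03x + 128.13y = 1.637
Solving, x = 7.429 × 10^-3 mol, y = 7.556 × 10^-3 mol
mass of H2C2O4 = 7.429 × 10^-3 × 90.03 = 0.6689 g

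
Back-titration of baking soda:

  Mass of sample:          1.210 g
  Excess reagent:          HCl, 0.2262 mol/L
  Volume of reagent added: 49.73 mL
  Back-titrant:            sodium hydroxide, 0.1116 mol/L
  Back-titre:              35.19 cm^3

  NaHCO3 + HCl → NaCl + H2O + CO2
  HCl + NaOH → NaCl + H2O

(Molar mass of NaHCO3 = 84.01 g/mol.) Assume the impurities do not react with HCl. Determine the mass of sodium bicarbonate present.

0.6151 g

n(HCl) added = 0.04973 × 0.2262 = 0.01125 mol
n(NaOH) used in back-titration = 0.03519 × 0.1116 = 3.927 × 10^-3 mol
n(HCl) left over = 3.927 × 10^-3 mol (1:1 ratio)
n(HCl) consumed by analyte = 0.01125 − 3.927 × 10^-3 = 7.322 × 10^-3 mol
n(NaHCO3) = 7.322 × 10^-3 mol (1:1 ratio)
mass of NaHCO3 = 7.322 × 10^-3 × 84.01 = 0.6151 g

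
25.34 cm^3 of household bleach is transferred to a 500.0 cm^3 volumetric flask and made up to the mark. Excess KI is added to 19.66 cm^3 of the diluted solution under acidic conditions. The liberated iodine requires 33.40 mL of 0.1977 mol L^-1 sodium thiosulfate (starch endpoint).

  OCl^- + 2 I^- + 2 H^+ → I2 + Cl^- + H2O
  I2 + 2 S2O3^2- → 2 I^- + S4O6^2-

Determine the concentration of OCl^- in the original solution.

3.314 mol/L

n(S2O3^2-) = 0.03340 × 0.1977 = 6.603 × 10^-3 mol
n(I2) = n(S2O3^2-)/2 = 3.302 × 10^-3 mol
n(OCl^-) in the aliquot = 3.302 × 10^-3 mol (1:1 ratio)
[OCl^-]_dilute = 3.302 × 10^-3 / 0.01966 = 0.1679 mol/L
[OCl^-]_original = 0.1679 × 500.0/25.34 = 3.314 mol/L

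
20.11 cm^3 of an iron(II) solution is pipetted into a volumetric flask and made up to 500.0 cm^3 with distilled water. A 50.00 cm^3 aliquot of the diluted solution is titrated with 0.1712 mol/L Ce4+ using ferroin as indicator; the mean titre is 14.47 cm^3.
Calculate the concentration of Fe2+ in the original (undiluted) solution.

Ce^4+ + Fe^2+ → Ce^3+ + Fe^3+
n(Ce4+) = 0.01447 × 0.1712 = 2.477 × 10^-3 mol
n(Fe2+) in the aliquot = 2.477 × 10^-3 mol (1:1 ratio)
[Fe2+]_dilute = 2.477 × 10^-3 / 0.05000 = 0.04955 mol/L
Dilution factor = 500.0 / 20.11 = 24.86
[Fe2+]_stock = 0.04955 × 24.86 = 1.232 mol/L

1.232 mol/L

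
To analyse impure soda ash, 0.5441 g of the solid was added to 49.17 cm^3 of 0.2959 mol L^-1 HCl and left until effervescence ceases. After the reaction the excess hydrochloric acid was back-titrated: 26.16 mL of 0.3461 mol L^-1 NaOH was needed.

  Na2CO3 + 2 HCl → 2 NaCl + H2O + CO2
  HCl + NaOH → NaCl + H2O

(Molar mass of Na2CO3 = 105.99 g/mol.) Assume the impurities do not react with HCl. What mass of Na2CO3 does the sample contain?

n(HCl) added = 0.04917 × 0.2959 = 0.01455 mol
n(NaOH) used in back-titration = 0.02616 × 0.3461 = 9.054 × 10^-3 mol
n(HCl) left over = 9.054 × 10^-3 mol (1:1 ratio)
n(HCl) consumed by analyte = 0.01455 − 9.054 × 10^-3 = 5.495 × 10^-3 mol
From the 1:2 ratio, n(Na2CO3) = 1/2 × 5.495 × 10^-3 = 2.748 × 10^-3 mol
mass of Na2CO3 = 2.748 × 10^-3 × 105.99 = 0.2912 g

0.2912 g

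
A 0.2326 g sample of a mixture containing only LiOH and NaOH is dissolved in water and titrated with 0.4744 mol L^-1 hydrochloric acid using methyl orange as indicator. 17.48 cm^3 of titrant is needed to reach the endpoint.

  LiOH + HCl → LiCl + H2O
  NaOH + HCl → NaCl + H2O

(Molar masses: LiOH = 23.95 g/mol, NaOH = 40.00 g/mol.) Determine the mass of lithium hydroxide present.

n(HCl) = 0.01748 × 0.4744 = 8.293 × 10^-3 mol
Let x = n(LiOH), y = n(NaOH).
Titrant: 1x + 1y = 8.293 × 10^-3;  mass: 23.95x + 40.00y = 0.2326
Solving, x = 6.174 × 10^-3 mol, y = 2.118 × 10^-3 mol
mass of LiOH = 6.174 × 10^-3 × 23.95 = 0.1479 g

0.1479 g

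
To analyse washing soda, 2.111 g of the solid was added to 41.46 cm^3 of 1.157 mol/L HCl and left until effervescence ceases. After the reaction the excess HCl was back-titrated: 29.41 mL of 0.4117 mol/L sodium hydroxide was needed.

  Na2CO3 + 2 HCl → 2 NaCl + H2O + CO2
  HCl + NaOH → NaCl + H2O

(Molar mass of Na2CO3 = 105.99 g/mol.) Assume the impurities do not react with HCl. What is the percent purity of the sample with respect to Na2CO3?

n(HCl) added = 0.04146 × 1.157 = 0.04797 mol
n(NaOH) used in back-titration = 0.02941 × 0.4117 = 0.01211 mol
n(HCl) left over = 0.01211 mol (1:1 ratio)
n(HCl) consumed by analyte = 0.04797 − 0.01211 = 0.03586 mol
From the 1:2 ratio, n(Na2CO3) = 1/2 × 0.03586 = 0.01793 mol
mass of Na2CO3 = 0.01793 × 105.99 = 1.900 g
% Na2CO3 = 1.900 / 2.111 × 100 = 90.03 %

90.03 %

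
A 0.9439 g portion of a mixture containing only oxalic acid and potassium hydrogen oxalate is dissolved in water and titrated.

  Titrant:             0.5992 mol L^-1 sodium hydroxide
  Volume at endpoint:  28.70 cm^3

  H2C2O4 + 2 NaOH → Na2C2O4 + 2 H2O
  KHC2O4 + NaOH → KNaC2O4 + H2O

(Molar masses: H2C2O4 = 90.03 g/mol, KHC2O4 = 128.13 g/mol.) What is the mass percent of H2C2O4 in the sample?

72.27 %

n(NaOH) = 0.02870 × 0.5992 = 0.01720 mol
Let x = n(H2C2O4), y = n(KHC2O4).
Titrant: 2x + 1y = 0.01720;  mass: 90.03x + 128.13y = 0.9439
Solving, x = 7.577 × 10^-3 mol, y = 2.043 × 10^-3 mol
mass of H2C2O4 = 7.577 × 10^-3 × 90.03 = 0.6822 g
% H2C2O4 = 0.6822 / 0.9439 × 100 = 72.27 %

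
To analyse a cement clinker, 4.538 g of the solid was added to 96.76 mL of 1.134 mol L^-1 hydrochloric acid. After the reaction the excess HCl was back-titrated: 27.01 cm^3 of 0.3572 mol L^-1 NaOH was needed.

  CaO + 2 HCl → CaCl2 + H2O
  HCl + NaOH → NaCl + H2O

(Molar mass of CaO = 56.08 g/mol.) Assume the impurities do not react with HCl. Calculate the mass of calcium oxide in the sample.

n(HCl) added = 0.09676 × 1.134 = 0.1097 mol
n(NaOH) used in back-titration = 0.02701 × 0.3572 = 9.648 × 10^-3 mol
n(HCl) left over = 9.648 × 10^-3 mol (1:1 ratio)
n(HCl) consumed by analyte = 0.1097 − 9.648 × 10^-3 = 0.1001 mol
From the 1:2 ratio, n(CaO) = 1/2 × 0.1001 = 0.05004 mol
mass of CaO = 0.05004 × 56.08 = 2.806 g

2.806 g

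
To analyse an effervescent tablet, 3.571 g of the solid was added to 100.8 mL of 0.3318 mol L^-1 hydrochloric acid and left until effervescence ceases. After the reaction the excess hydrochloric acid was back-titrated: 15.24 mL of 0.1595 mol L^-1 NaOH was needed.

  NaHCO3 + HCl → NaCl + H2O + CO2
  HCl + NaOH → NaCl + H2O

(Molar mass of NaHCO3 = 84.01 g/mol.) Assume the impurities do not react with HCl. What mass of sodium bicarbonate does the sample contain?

2.606 g

n(HCl) added = 0.1008 × 0.3318 = 0.03345 mol
n(NaOH) used in back-titration = 0.01524 × 0.1595 = 2.431 × 10^-3 mol
n(HCl) left over = 2.431 × 10^-3 mol (1:1 ratio)
n(HCl) consumed by analyte = 0.03345 − 2.431 × 10^-3 = 0.03101 mol
n(NaHCO3) = 0.03101 mol (1:1 ratio)
mass of NaHCO3 = 0.03101 × 84.01 = 2.606 g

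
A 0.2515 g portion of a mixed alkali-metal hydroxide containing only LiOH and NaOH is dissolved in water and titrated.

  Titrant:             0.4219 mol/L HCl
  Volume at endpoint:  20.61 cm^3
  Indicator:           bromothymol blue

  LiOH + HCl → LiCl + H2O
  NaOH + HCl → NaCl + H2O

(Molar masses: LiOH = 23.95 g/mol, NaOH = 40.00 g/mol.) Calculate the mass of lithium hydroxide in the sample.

n(HCl) = 0.02061 × 0.4219 = 8.695 × 10^-3 mol
Let x = n(LiOH), y = n(NaOH).
Titrant: 1x + 1y = 8.695 × 10^-3;  mass: 23.95x + 40.00y = 0.2515
Solving, x = 6.001 × 10^-3 mol, y = 2.694 × 10^-3 mol
mass of LiOH = 6.001 × 10^-3 × 23.95 = 0.1437 g

0.1437 g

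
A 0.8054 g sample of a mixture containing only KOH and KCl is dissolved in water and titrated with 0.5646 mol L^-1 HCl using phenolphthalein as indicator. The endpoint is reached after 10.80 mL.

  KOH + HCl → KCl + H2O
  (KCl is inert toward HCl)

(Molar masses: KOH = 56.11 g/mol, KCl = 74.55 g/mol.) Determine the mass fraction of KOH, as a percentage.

42.48 %

n(HCl) = 0.01080 × 0.5646 = 6.098 × 10^-3 mol
Let x = n(KOH), y = n(KCl).
Titrant: 1x = 6.098 × 10^-3;  mass: 56.11x + 74.55y = 0.8054
Solving, x = 6.098 × 10^-3 mol, y = 6.214 × 10^-3 mol
mass of KOH = 6.098 × 10^-3 × 56.11 = 0.3421 g
% KOH = 0.3421 / 0.8054 × 100 = 42.48 %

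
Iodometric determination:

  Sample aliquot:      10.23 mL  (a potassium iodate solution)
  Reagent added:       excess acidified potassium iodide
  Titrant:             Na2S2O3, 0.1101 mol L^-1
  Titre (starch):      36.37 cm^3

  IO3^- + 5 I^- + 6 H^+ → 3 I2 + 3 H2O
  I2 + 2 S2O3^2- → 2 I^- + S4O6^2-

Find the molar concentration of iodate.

0.06524 mol/L

n(S2O3^2-) = 0.03637 × 0.1101 = 4.004 × 10^-3 mol
n(I2) = n(S2O3^2-)/2 = 2.002 × 10^-3 mol
From the 1:3 ratio, n(IO3^-) in the aliquot = 1/3 × 2.002 × 10^-3 = 6.674 × 10^-4 mol
[IO3^-] = 6.674 × 10^-4 / 0.01023 = 0.06524 mol/L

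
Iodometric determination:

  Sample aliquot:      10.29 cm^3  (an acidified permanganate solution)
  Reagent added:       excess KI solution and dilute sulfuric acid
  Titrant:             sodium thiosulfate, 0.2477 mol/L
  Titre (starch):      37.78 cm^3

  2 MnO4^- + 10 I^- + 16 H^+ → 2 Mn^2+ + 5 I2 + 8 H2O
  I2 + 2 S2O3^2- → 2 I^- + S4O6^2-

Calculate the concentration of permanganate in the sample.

n(S2O3^2-) = 0.03778 × 0.2477 = 9.358 × 10^-3 mol
n(I2) = n(S2O3^2-)/2 = 4.679 × 10^-3 mol
From the 2:5 ratio, n(MnO4^-) in the aliquot = 2/5 × 4.679 × 10^-3 = 1.872 × 10^-3 mol
[MnO4^-] = 1.872 × 10^-3 / 0.01029 = 0.1819 mol/L

0.1819 mol/L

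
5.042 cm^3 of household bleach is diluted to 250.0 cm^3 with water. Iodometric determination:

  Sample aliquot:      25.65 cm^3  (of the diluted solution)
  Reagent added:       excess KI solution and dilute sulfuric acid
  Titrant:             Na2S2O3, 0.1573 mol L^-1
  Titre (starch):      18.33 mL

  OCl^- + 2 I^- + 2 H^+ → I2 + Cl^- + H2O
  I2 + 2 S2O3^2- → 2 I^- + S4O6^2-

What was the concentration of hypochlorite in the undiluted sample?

2.787 mol/L

n(S2O3^2-) = 0.01833 × 0.1573 = 2.883 × 10^-3 mol
n(I2) = n(S2O3^2-)/2 = 1.442 × 10^-3 mol
n(OCl^-) in the aliquot = 1.442 × 10^-3 mol (1:1 ratio)
[OCl^-]_dilute = 1.442 × 10^-3 / 0.02565 = 0.05620 mol/L
[OCl^-]_original = 0.05620 × 250.0/5.042 = 2.787 mol/L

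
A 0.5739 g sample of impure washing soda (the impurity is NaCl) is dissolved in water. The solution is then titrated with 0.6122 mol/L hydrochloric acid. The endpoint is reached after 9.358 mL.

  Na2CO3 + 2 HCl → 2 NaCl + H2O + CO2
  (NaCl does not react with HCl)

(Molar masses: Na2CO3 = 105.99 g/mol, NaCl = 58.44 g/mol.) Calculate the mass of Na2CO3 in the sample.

0.3036 g

n(HCl) = 0.009358 × 0.6122 = 5.729 × 10^-3 mol
Let x = n(Na2CO3), y = n(NaCl).
Titrant: 2x = 5.729 × 10^-3;  mass: 105.99x + 58.44y = 0.5739
Solving, x = 2.864 × 10^-3 mol, y = 4.625 × 10^-3 mol
mass of Na2CO3 = 2.864 × 10^-3 × 105.99 = 0.3036 g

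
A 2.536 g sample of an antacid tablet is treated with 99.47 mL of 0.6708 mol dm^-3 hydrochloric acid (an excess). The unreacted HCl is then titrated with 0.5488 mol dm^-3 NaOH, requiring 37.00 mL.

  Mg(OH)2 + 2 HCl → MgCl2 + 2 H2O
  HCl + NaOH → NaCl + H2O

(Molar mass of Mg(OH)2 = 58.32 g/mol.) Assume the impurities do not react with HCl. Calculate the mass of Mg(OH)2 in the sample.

1.354 g

n(HCl) added = 0.09947 × 0.6708 = 0.06672 mol
n(NaOH) used in back-titration = 0.03700 × 0.5488 = 0.02031 mol
n(HCl) left over = 0.02031 mol (1:1 ratio)
n(HCl) consumed by analyte = 0.06672 − 0.02031 = 0.04642 mol
From the 1:2 ratio, n(Mg(OH)2) = 1/2 × 0.04642 = 0.02321 mol
mass of Mg(OH)2 = 0.02321 × 58.32 = 1.354 g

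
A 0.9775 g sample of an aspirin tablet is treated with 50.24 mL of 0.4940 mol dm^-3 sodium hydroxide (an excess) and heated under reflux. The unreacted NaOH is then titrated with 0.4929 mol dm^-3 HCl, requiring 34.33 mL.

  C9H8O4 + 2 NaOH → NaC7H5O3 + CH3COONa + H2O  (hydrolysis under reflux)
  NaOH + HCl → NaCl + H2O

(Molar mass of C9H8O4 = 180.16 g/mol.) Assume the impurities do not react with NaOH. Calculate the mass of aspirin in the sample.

n(NaOH) added = 0.05024 × 0.4940 = 0.02482 mol
n(HCl) used in back-titration = 0.03433 × 0.4929 = 0.01692 mol
n(NaOH) left over = 0.01692 mol (1:1 ratio)
n(NaOH) consumed by analyte = 0.02482 − 0.01692 = 7.897 × 10^-3 mol
From the 1:2 ratio, n(C9H8O4) = 1/2 × 7.897 × 10^-3 = 3.949 × 10^-3 mol
mass of C9H8O4 = 3.949 × 10^-3 × 180.16 = 0.7114 g

0.7114 g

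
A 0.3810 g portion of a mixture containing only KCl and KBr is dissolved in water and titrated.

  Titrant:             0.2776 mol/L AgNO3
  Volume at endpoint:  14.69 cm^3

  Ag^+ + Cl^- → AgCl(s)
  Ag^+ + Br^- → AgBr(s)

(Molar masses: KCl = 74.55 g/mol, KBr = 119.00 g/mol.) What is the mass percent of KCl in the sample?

45.90 %

n(AgNO3) = 0.01469 × 0.2776 = 4.078 × 10^-3 mol
Let x = n(KCl), y = n(KBr).
Titrant: 1x + 1y = 4.078 × 10^-3;  mass: 74.55x + 119.00y = 0.3810
Solving, x = 2.346 × 10^-3 mol, y = 1.732 × 10^-3 mol
mass of KCl = 2.346 × 10^-3 × 74.55 = 0.1749 g
% KCl = 0.1749 / 0.3810 × 100 = 45.90 %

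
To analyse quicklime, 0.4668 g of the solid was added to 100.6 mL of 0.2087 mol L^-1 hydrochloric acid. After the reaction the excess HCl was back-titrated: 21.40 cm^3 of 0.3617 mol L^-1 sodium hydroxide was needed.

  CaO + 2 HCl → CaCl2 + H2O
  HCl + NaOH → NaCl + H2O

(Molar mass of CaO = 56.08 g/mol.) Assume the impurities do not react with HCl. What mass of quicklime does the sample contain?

n(HCl) added = 0.1006 × 0.2087 = 0.02100 mol
n(NaOH) used in back-titration = 0.02140 × 0.3617 = 7.740 × 10^-3 mol
n(HCl) left over = 7.740 × 10^-3 mol (1:1 ratio)
n(HCl) consumed by analyte = 0.02100 − 7.740 × 10^-3 = 0.01325 mol
From the 1:2 ratio, n(CaO) = 1/2 × 0.01325 = 6.627 × 10^-3 mol
mass of CaO = 6.627 × 10^-3 × 56.08 = 0.3717 g

0.3717 g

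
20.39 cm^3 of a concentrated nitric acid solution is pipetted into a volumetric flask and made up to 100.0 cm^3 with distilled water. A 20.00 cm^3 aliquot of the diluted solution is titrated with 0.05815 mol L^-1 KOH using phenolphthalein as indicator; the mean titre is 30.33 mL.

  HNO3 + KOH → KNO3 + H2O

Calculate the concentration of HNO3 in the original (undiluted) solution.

n(KOH) = 0.03033 × 0.05815 = 1.764 × 10^-3 mol
n(HNO3) in the aliquot = 1.764 × 10^-3 mol (1:1 ratio)
[HNO3]_dilute = 1.764 × 10^-3 / 0.02000 = 0.08818 mol/L
Dilution factor = 100.0 / 20.39 = 4.904
[HNO3]_stock = 0.08818 × 4.904 = 0.4325 mol/L

0.4325 mol/L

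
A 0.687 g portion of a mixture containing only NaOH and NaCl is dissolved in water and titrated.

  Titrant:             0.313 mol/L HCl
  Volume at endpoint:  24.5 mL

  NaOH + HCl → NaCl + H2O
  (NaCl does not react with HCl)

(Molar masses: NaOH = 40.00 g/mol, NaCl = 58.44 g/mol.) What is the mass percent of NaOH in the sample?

n(HCl) = 0.0245 × 0.313 = 7.67 × 10^-3 mol
Let x = n(NaOH), y = n(NaCl).
Titrant: 1x = 7.67 × 10^-3;  mass: 40.00x + 58.44y = 0.687
Solving, x = 7.67 × 10^-3 mol, y = 6.51 × 10^-3 mol
mass of NaOH = 7.67 × 10^-3 × 40.00 = 0.307 g
% NaOH = 0.307 / 0.687 × 100 = 44.6 %

44.6 %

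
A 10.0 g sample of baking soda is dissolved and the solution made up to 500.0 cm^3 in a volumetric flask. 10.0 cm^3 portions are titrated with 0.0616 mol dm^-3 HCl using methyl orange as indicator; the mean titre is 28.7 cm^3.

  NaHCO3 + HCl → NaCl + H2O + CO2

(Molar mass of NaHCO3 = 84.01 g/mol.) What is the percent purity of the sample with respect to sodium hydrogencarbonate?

n(HCl) per titration = 0.0287 × 0.0616 = 1.77 × 10^-3 mol
n(NaHCO3) in each aliquot = 1.77 × 10^-3 mol (1:1 ratio)
n(NaHCO3) in the whole flask = 1.77 × 10^-3 × 500.0/10.0 = 0.0884 mol
mass of NaHCO3 = 0.0884 × 84.01 = 7.43 g
% NaHCO3 = 7.43 / 10.0 × 100 = 74.3 %

74.3 %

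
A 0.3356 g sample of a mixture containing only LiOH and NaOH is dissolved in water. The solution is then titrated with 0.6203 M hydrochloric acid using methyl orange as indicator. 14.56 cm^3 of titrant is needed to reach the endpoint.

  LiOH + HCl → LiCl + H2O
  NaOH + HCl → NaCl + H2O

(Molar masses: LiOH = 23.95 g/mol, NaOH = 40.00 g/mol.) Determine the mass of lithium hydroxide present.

n(HCl) = 0.01456 × 0.6203 = 9.032 × 10^-3 mol
Let x = n(LiOH), y = n(NaOH).
Titrant: 1x + 1y = 9.032 × 10^-3;  mass: 23.95x + 40.00y = 0.3356
Solving, x = 1.599 × 10^-3 mol, y = 7.433 × 10^-3 mol
mass of LiOH = 1.599 × 10^-3 × 23.95 = 0.03829 g

0.03829 g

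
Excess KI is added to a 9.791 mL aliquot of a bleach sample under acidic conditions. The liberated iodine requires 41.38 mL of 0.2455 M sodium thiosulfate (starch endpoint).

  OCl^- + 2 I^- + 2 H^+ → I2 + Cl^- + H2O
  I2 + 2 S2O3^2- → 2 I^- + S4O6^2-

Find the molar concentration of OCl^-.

n(S2O3^2-) = 0.04138 × 0.2455 = 0.01016 mol
n(I2) = n(S2O3^2-)/2 = 5.079 × 10^-3 mol
n(OCl^-) in the aliquot = 5.079 × 10^-3 mol (1:1 ratio)
[OCl^-] = 5.079 × 10^-3 / 0.009791 = 0.5188 mol/L

0.5188 M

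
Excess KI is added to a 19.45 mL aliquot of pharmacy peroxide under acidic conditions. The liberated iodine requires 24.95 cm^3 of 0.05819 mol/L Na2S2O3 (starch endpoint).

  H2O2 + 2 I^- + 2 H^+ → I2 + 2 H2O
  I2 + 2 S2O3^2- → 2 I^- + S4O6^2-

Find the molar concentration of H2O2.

0.03732 mol/L

n(S2O3^2-) = 0.02495 × 0.05819 = 1.452 × 10^-3 mol
n(I2) = n(S2O3^2-)/2 = 7.259 × 10^-4 mol
n(H2O2) in the aliquot = 7.259 × 10^-4 mol (1:1 ratio)
[H2O2] = 7.259 × 10^-4 / 0.01945 = 0.03732 mol/L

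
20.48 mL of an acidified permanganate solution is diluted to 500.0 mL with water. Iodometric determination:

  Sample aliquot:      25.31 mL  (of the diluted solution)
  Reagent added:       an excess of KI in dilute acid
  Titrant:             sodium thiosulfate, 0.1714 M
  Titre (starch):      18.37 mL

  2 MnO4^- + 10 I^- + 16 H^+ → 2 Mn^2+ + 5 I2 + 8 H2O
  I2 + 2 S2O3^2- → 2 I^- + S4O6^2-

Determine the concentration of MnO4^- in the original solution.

0.6074 M

n(S2O3^2-) = 0.01837 × 0.1714 = 3.149 × 10^-3 mol
n(I2) = n(S2O3^2-)/2 = 1.574 × 10^-3 mol
From the 2:5 ratio, n(MnO4^-) in the aliquot = 2/5 × 1.574 × 10^-3 = 6.297 × 10^-4 mol
[MnO4^-]_dilute = 6.297 × 10^-4 / 0.02531 = 0.02488 mol/L
[MnO4^-]_original = 0.02488 × 500.0/20.48 = 0.6074 mol/L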